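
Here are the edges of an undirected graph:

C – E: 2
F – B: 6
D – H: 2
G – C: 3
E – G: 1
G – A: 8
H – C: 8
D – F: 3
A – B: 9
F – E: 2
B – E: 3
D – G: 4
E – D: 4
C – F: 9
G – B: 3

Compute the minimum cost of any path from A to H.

Settle nodes by increasing distance from A:
A: 0
G: 8  (via A)
B: 9  (via A)
E: 9  (via G)
C: 11  (via G)
F: 11  (via E)
D: 12  (via G)
H: 14  (via D)
Shortest route: A–G–D–H = 14.

14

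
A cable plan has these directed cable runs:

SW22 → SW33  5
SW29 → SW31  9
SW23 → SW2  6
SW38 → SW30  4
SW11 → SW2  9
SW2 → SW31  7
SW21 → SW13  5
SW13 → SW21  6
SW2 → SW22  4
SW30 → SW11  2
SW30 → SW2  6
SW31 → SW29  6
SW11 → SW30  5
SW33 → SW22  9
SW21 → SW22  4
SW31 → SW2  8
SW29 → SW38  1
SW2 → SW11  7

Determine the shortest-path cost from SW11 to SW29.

22

Settle nodes by increasing distance from SW11:
SW11: 0
SW30: 5  (via SW11)
SW2: 9  (via SW11)
SW22: 13  (via SW2)
SW31: 16  (via SW2)
SW33: 18  (via SW22)
SW29: 22  (via SW31)
Shortest route: SW11 → SW2 → SW31 → SW29 = 22.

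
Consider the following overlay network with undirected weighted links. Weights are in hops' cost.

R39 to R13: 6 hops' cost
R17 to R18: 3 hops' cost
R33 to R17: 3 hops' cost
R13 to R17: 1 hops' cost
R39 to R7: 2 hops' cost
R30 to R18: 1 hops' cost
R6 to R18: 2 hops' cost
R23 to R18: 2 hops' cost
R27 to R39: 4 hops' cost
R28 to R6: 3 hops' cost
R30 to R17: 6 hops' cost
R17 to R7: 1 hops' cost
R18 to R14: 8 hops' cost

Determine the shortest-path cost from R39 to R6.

Compare a few routes:
R39 - R13 - R17 - R18 - R6: 6+1+3+2 = 12
R39 - R7 - R17 - R18 - R6: 2+1+3+2 = 8
The minimum is 8 hops' cost via R39 - R7 - R17 - R18 - R6.

8 hops' cost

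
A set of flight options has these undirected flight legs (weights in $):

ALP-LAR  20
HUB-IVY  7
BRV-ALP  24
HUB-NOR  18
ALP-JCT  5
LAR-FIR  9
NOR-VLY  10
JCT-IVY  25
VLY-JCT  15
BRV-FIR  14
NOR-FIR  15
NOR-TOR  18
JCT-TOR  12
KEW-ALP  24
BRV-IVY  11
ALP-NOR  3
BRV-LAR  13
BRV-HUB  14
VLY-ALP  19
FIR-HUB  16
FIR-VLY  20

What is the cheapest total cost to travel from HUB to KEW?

Running Dijkstra from HUB:
HUB: 0
IVY: 7  (via HUB)
BRV: 14  (via HUB)
FIR: 16  (via HUB)
NOR: 18  (via HUB)
ALP: 21  (via NOR)
LAR: 25  (via FIR)
JCT: 26  (via ALP)
VLY: 28  (via NOR)
TOR: 36  (via NOR)
KEW: 45  (via ALP)
Shortest route: HUB → NOR → ALP → KEW = $45.

$45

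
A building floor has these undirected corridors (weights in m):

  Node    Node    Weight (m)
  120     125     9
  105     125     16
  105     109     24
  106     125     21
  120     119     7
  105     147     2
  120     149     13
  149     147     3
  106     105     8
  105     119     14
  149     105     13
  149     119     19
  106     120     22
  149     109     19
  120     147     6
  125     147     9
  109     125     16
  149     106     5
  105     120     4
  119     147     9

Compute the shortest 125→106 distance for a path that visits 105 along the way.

19 m

Shortest 125→105: 125–147–105 = 11
Best 105 to 106: 105–106 costing 8
Total via 105: 11 + 8 = 19 m.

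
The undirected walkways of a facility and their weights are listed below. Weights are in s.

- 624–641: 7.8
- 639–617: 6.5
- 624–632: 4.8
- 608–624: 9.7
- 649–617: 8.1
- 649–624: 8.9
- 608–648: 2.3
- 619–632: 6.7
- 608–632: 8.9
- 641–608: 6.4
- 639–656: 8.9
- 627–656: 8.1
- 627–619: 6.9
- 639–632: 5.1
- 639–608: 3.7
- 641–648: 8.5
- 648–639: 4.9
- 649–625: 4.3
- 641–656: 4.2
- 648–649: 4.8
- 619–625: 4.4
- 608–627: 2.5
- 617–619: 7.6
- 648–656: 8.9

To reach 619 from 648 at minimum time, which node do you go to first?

608

Candidate routes:
648 → 649 → 625 → 619: 4.8+4.3+4.4 = 13.5
648 → 608 → 627 → 619: 2.3+2.5+6.9 = 11.7
The minimum is 11.7 s via 648 → 608 → 627 → 619.
So from 648 the first move is to 608.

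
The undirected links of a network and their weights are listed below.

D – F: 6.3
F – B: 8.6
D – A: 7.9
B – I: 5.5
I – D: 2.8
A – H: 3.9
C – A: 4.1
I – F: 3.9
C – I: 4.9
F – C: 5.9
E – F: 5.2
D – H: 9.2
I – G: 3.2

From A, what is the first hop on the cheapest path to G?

C

Candidate routes:
A → C → F → I → G: 4.1+5.9+3.9+3.2 = 17.1
A → C → I → G: 4.1+4.9+3.2 = 12.2
A → D → I → G: 7.9+2.8+3.2 = 13.9
The minimum is 12.2 via A → C → I → G.
So from A the first move is to C.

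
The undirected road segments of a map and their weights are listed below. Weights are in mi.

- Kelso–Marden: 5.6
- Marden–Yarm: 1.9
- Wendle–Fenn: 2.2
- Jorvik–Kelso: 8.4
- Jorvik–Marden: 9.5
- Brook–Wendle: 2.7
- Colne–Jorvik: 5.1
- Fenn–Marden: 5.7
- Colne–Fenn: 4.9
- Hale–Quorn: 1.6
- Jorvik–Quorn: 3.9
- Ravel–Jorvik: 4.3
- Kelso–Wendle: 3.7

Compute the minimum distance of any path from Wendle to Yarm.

Enumerating some paths:
Wendle–Kelso–Jorvik–Marden–Yarm: 3.7+8.4+9.5+1.9 = 23.5
Wendle–Kelso–Marden–Yarm: 3.7+5.6+1.9 = 11.2
Wendle–Fenn–Colne–Jorvik–Marden–Yarm: 2.2+4.9+5.1+9.5+1.9 = 23.6
Wendle–Fenn–Marden–Yarm: 2.2+5.7+1.9 = 9.8
Cheapest is Wendle–Fenn–Marden–Yarm at 9.8 mi.

9.8 mi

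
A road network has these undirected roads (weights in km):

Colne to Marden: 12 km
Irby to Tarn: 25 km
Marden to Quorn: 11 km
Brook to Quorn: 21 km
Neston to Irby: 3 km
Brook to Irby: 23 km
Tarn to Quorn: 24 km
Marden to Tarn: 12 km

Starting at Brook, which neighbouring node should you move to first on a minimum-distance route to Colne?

Compare a few routes:
Brook → Quorn → Marden → Colne: 21+11+12 = 44
Brook → Quorn → Tarn → Marden → Colne: 21+24+12+12 = 69
Cheapest is Brook → Quorn → Marden → Colne at 44 km.
So from Brook the first move is to Quorn.

Quorn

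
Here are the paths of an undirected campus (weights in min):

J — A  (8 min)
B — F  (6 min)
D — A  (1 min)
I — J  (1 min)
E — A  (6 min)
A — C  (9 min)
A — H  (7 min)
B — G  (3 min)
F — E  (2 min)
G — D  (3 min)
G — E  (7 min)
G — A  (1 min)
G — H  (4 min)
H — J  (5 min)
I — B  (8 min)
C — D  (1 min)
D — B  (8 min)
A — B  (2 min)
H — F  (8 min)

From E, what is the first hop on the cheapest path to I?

Compare a few routes:
E → A → J → I: 6+8+1 = 15
E → F → B → I: 2+6+8 = 16
The minimum is 15 min via E → A → J → I.
So from E the first move is to A.

A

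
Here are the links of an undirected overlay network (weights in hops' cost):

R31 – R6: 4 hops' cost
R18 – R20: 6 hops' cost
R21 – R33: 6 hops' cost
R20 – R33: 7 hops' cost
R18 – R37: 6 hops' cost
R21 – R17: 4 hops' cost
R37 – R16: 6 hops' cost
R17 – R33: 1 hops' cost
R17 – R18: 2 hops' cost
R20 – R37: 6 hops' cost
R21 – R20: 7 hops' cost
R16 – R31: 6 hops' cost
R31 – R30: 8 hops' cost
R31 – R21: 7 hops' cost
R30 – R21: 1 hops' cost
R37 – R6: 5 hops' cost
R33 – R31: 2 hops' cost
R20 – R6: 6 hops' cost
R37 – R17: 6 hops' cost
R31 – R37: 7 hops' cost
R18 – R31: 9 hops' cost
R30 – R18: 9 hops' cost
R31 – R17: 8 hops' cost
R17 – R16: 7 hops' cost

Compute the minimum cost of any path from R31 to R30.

8 hops' cost

Settle nodes by increasing distance from R31:
R31: 0
R33: 2  (via R31)
R17: 3  (via R33)
R6: 4  (via R31)
R18: 5  (via R17)
R16: 6  (via R31)
R21: 7  (via R31)
R37: 7  (via R31)
R30: 8  (via R31)
Shortest route: R31 → R30 = 8 hops' cost.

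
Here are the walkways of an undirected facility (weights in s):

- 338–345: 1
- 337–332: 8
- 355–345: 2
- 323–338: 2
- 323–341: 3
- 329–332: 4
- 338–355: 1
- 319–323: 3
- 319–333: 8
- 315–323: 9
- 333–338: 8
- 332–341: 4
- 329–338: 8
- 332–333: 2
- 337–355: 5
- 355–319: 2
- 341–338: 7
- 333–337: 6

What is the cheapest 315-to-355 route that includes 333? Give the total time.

27 s

Best 315 to 333: 315 → 323 → 341 → 332 → 333 costing 18
Shortest 333→355: 333 → 338 → 355 = 9
Total via 333: 18 + 9 = 27 s.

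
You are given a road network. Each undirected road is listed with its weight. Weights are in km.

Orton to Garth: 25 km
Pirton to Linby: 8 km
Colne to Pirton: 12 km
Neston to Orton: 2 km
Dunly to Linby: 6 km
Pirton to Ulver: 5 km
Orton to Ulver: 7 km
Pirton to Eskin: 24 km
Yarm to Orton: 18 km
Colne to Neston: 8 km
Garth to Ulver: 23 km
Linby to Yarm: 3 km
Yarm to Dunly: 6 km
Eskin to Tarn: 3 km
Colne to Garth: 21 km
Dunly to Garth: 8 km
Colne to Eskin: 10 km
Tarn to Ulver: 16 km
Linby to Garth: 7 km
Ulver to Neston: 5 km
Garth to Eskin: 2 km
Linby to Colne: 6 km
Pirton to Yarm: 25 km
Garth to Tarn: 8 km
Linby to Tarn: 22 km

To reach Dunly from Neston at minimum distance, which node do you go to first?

Candidate routes:
Neston → Colne → Linby → Yarm → Dunly: 8+6+3+6 = 23
Neston → Colne → Linby → Dunly: 8+6+6 = 20
Neston → Ulver → Pirton → Linby → Dunly: 5+5+8+6 = 24
Neston → Orton → Yarm → Dunly: 2+18+6 = 26
Cheapest is Neston → Colne → Linby → Dunly at 20 km.
So from Neston the first move is to Colne.

Colne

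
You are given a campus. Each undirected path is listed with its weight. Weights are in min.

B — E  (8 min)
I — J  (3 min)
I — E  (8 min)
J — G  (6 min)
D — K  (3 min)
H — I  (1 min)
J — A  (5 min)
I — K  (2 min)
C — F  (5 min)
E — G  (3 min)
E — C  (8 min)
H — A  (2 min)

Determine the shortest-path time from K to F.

23 min

Shortest distances from K:
K: 0
I: 2  (via K)
D: 3  (via K)
H: 3  (via I)
A: 5  (via H)
J: 5  (via I)
E: 10  (via I)
G: 11  (via J)
B: 18  (via E)
C: 18  (via E)
F: 23  (via C)
Shortest route: K → I → E → C → F = 23 min.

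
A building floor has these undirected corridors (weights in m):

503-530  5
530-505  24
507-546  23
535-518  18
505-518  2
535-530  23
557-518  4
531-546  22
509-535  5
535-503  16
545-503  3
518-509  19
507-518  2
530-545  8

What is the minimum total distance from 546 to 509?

Compare a few routes:
546 → 507 → 518 → 505 → 530 → 503 → 535 → 509: 23+2+2+24+5+16+5 = 77
546 → 507 → 518 → 535 → 509: 23+2+18+5 = 48
546 → 507 → 518 → 509: 23+2+19 = 44
Cheapest is 546 → 507 → 518 → 509 at 44 m.

44 m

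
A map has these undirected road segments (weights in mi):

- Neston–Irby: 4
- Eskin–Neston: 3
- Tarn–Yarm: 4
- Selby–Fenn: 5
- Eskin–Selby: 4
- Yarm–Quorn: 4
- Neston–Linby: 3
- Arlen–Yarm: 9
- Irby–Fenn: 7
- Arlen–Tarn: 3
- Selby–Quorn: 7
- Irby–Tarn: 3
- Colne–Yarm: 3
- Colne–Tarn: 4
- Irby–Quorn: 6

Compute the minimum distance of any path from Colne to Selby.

Shortest distances from Colne:
Colne: 0
Yarm: 3  (via Colne)
Tarn: 4  (via Colne)
Quorn: 7  (via Yarm)
Irby: 7  (via Tarn)
Arlen: 7  (via Tarn)
Neston: 11  (via Irby)
Linby: 14  (via Neston)
Selby: 14  (via Quorn)
Shortest route: Colne → Yarm → Quorn → Selby = 14 mi.

14 mi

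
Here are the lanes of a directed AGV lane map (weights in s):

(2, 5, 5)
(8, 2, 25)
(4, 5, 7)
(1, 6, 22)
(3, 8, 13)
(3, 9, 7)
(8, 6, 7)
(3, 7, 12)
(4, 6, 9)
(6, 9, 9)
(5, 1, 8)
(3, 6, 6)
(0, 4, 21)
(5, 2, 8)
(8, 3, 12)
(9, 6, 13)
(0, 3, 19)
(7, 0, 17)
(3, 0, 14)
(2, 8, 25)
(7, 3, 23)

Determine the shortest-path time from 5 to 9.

39 s

Enumerating some paths:
5–2–8–3–9: 8+25+12+7 = 52
5–1–6–9: 8+22+9 = 39
5–2–8–6–9: 8+25+7+9 = 49
Cheapest is 5–1–6–9 at 39 s.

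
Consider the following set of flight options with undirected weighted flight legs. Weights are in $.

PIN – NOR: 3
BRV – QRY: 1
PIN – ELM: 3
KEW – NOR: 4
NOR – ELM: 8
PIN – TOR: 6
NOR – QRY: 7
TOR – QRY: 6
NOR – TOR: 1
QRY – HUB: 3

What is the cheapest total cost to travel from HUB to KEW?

$14

Candidate routes:
HUB - QRY - TOR - PIN - NOR - KEW: 3+6+6+3+4 = 22
HUB - QRY - NOR - KEW: 3+7+4 = 14
The minimum is $14 via HUB - QRY - NOR - KEW.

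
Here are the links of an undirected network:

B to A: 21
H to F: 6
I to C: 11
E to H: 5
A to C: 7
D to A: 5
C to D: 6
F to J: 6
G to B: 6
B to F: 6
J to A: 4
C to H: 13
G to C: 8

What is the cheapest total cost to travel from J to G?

18

Compare a few routes:
J → A → C → G: 4+7+8 = 19
J → A → D → C → G: 4+5+6+8 = 23
J → F → B → G: 6+6+6 = 18
J → A → B → G: 4+21+6 = 31
Cheapest is J → F → B → G at 18.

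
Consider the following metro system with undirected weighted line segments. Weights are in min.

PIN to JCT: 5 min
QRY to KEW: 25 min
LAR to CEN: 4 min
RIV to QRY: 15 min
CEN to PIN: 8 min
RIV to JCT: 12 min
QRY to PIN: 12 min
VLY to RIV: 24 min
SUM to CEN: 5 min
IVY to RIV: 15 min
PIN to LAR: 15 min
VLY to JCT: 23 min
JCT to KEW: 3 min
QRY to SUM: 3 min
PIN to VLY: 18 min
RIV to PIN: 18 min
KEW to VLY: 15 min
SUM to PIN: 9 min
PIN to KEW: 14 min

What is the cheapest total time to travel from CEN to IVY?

Candidate routes:
CEN → PIN → JCT → RIV → IVY: 8+5+12+15 = 40
CEN → SUM → PIN → JCT → RIV → IVY: 5+9+5+12+15 = 46
CEN → SUM → QRY → RIV → IVY: 5+3+15+15 = 38
CEN → PIN → RIV → IVY: 8+18+15 = 41
The minimum is 38 min via CEN → SUM → QRY → RIV → IVY.

38 min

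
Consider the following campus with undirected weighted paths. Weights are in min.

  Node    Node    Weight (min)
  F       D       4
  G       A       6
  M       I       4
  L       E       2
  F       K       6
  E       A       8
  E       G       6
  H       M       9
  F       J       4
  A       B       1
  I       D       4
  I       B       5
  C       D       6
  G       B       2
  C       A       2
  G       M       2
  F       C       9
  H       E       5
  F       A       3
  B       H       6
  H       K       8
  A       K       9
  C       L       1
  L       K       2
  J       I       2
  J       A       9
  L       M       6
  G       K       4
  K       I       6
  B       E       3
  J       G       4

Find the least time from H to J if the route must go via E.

Best H to E: H → E costing 5
Shortest E→J: E → B → G → J = 9
Total via E: 5 + 9 = 14 min.

14 min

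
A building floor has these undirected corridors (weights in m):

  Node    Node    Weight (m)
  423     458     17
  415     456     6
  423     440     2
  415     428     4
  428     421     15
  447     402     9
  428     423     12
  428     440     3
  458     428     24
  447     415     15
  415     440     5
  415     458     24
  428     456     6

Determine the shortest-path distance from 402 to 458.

Compare a few routes:
402–447–415–428–458: 9+15+4+24 = 52
402–447–415–428–440–423–458: 9+15+4+3+2+17 = 50
402–447–415–458: 9+15+24 = 48
The minimum is 48 m via 402–447–415–458.

48 m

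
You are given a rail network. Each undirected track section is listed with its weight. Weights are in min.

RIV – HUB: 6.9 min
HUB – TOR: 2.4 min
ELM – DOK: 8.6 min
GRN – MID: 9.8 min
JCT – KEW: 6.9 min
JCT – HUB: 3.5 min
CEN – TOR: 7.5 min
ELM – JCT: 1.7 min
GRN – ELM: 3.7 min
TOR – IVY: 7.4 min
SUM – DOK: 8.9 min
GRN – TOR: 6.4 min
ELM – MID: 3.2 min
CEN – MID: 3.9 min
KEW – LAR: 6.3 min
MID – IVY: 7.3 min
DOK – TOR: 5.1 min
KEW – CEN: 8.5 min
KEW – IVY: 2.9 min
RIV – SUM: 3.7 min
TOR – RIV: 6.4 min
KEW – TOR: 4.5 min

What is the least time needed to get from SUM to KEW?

Candidate routes:
SUM–RIV–TOR–KEW: 3.7+6.4+4.5 = 14.6
SUM–RIV–HUB–TOR–KEW: 3.7+6.9+2.4+4.5 = 17.5
SUM–DOK–TOR–KEW: 8.9+5.1+4.5 = 18.5
The minimum is 14.6 min via SUM–RIV–TOR–KEW.

14.6 min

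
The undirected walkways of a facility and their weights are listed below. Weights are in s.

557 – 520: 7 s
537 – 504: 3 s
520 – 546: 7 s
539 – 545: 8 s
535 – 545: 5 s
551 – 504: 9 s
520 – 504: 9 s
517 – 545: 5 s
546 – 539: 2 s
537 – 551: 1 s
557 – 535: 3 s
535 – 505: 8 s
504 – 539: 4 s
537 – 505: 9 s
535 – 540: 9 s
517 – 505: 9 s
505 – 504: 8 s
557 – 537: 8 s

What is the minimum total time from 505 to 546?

14 s

Shortest distances from 505:
505: 0
535: 8  (via 505)
504: 8  (via 505)
517: 9  (via 505)
537: 9  (via 505)
551: 10  (via 537)
557: 11  (via 535)
539: 12  (via 504)
545: 13  (via 535)
546: 14  (via 539)
Shortest route: 505–504–539–546 = 14 s.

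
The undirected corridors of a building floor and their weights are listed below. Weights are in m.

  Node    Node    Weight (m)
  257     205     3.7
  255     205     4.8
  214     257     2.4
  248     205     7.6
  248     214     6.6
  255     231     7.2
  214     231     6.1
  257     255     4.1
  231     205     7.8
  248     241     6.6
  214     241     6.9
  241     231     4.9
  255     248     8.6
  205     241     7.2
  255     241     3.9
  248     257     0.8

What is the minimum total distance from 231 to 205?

Candidate routes:
231 - 205: 7.8 = 7.8
231 - 255 - 205: 7.2+4.8 = 12
Cheapest is 231 - 205 at 7.8 m.

7.8 m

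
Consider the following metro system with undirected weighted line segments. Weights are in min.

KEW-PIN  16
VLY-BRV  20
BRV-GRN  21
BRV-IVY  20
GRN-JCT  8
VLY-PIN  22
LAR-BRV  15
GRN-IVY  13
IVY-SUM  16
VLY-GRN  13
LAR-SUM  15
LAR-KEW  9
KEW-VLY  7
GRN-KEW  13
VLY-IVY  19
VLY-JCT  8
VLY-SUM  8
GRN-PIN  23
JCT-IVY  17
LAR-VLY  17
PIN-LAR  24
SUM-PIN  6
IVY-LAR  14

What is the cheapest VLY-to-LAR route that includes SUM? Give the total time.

Shortest VLY→SUM: VLY–SUM = 8
Best SUM to LAR: SUM–LAR costing 15
Total via SUM: 8 + 15 = 23 min.

23 min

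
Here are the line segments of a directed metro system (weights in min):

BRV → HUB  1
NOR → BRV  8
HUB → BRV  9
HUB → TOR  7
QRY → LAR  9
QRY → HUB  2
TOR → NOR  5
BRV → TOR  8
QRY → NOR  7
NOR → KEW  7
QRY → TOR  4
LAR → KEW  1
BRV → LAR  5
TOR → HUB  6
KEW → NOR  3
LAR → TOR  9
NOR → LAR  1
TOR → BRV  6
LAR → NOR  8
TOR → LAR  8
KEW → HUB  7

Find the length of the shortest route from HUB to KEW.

Enumerating some paths:
HUB - TOR - NOR - LAR - KEW: 7+5+1+1 = 14
HUB - BRV - LAR - KEW: 9+5+1 = 15
The minimum is 14 min via HUB - TOR - NOR - LAR - KEW.

14 min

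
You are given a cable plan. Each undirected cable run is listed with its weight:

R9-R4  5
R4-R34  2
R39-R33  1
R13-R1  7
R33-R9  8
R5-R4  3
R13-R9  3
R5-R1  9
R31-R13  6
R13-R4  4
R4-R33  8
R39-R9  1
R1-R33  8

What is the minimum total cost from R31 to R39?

Settle nodes by increasing distance from R31:
R31: 0
R13: 6  (via R31)
R9: 9  (via R13)
R39: 10  (via R9)
Shortest route: R31–R13–R9–R39 = 10.

10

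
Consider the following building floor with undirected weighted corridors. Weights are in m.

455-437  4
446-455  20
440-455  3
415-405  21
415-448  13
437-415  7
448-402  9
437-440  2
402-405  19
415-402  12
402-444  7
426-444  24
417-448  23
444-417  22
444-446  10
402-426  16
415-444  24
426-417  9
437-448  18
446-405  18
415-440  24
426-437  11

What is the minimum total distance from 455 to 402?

Compare a few routes:
455 → 440 → 437 → 415 → 402: 3+2+7+12 = 24
455 → 437 → 415 → 402: 4+7+12 = 23
The minimum is 23 m via 455 → 437 → 415 → 402.

23 m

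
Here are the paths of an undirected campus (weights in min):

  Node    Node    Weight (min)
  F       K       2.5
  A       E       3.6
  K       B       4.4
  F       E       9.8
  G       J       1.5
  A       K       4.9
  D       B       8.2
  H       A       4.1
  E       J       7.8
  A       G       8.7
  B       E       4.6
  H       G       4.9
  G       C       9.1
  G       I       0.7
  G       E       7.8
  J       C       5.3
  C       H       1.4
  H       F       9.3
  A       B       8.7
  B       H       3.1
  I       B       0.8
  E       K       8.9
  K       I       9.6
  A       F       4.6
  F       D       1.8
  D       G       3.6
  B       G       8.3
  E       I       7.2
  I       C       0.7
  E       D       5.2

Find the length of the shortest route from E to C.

6.1 min

Compare a few routes:
E–B–I–C: 4.6+0.8+0.7 = 6.1
E–I–C: 7.2+0.7 = 7.9
Cheapest is E–B–I–C at 6.1 min.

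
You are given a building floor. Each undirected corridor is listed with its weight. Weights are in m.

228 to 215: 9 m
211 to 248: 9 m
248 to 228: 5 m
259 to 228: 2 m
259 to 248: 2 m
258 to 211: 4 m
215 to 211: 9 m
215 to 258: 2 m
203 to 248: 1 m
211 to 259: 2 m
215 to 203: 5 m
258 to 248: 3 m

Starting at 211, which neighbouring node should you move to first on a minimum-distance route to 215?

258

Compare a few routes:
211 - 258 - 215: 4+2 = 6
211 - 215: 9 = 9
211 - 259 - 248 - 258 - 215: 2+2+3+2 = 9
The minimum is 6 m via 211 - 258 - 215.
So from 211 the first move is to 258.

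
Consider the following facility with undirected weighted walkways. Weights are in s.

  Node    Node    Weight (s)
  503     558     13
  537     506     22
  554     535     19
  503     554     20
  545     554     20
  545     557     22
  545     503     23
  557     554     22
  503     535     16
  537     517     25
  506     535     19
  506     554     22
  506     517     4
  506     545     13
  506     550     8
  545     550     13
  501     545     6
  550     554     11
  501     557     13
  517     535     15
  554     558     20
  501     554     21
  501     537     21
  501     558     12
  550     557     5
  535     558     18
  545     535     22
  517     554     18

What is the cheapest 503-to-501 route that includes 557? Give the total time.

49 s

Best 503 to 557: 503–554–550–557 costing 36
Shortest 557→501: 557–501 = 13
Total via 557: 36 + 13 = 49 s.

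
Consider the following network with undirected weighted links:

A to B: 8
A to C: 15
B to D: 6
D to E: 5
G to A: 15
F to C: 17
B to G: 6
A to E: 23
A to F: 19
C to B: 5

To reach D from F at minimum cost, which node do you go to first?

C

Candidate routes:
F → A → B → D: 19+8+6 = 33
F → A → C → B → D: 19+15+5+6 = 45
F → C → B → D: 17+5+6 = 28
The minimum is 28 via F → C → B → D.
So from F the first move is to C.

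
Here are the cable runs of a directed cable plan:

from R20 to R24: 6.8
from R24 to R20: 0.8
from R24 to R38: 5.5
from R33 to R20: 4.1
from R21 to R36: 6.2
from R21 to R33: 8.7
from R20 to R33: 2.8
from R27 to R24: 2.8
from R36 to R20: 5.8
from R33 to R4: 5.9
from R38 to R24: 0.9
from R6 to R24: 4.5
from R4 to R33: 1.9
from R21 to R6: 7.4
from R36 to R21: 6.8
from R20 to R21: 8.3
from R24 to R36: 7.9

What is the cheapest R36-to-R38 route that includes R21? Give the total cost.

24.2

Best R36 to R21: R36–R21 costing 6.8
Best R21 to R38: R21–R6–R24–R38 costing 17.4
Total via R21: 6.8 + 17.4 = 24.2.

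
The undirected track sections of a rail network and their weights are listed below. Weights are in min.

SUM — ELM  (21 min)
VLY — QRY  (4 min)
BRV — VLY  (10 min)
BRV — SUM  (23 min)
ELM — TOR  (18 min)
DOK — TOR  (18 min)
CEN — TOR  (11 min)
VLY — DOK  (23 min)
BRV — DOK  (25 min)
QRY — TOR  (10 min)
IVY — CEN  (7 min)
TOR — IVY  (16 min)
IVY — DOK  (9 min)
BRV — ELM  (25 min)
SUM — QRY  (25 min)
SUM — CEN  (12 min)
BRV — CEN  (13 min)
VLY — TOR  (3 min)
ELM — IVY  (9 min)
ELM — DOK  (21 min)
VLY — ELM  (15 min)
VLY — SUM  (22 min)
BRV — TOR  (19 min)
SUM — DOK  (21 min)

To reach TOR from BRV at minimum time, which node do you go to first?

VLY

Compare a few routes:
BRV → TOR: 19 = 19
BRV → VLY → TOR: 10+3 = 13
The minimum is 13 min via BRV → VLY → TOR.
So from BRV the first move is to VLY.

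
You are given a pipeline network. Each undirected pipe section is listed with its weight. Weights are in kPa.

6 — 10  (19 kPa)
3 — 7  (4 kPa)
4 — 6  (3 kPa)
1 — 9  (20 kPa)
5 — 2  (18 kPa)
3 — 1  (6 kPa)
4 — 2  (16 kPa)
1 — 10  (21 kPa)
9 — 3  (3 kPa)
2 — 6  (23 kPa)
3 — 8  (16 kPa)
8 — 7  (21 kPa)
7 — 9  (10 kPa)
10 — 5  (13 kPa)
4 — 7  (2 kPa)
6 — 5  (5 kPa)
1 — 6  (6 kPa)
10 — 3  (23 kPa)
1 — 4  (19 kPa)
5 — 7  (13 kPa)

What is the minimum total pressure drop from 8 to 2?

Candidate routes:
8 - 3 - 7 - 4 - 2: 16+4+2+16 = 38
8 - 3 - 1 - 6 - 4 - 2: 16+6+6+3+16 = 47
8 - 7 - 4 - 2: 21+2+16 = 39
8 - 3 - 9 - 7 - 4 - 2: 16+3+10+2+16 = 47
Cheapest is 8 - 3 - 7 - 4 - 2 at 38 kPa.

38 kPa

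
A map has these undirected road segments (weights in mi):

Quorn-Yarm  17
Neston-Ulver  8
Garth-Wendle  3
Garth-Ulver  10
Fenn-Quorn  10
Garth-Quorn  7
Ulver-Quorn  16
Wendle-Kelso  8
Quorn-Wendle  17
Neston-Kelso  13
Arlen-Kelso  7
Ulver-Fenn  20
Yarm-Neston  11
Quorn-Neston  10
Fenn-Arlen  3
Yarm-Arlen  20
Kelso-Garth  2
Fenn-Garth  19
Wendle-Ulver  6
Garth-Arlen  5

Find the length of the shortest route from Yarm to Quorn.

17 mi

Compare a few routes:
Yarm - Quorn: 17 = 17
Yarm - Arlen - Garth - Quorn: 20+5+7 = 32
Yarm - Neston - Quorn: 11+10 = 21
Cheapest is Yarm - Quorn at 17 mi.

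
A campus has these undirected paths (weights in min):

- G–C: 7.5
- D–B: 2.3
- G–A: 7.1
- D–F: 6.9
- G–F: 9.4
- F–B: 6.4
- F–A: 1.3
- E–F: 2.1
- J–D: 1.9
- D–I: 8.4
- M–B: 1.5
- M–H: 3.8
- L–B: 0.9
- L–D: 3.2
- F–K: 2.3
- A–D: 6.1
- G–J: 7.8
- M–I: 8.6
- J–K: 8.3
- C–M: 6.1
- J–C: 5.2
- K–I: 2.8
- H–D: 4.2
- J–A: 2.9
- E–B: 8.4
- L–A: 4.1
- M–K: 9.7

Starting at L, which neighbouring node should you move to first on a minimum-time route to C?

B

Compare a few routes:
L–B–D–J–C: 0.9+2.3+1.9+5.2 = 10.3
L–D–J–C: 3.2+1.9+5.2 = 10.3
L–B–M–C: 0.9+1.5+6.1 = 8.5
The minimum is 8.5 min via L–B–M–C.
So from L the first move is to B.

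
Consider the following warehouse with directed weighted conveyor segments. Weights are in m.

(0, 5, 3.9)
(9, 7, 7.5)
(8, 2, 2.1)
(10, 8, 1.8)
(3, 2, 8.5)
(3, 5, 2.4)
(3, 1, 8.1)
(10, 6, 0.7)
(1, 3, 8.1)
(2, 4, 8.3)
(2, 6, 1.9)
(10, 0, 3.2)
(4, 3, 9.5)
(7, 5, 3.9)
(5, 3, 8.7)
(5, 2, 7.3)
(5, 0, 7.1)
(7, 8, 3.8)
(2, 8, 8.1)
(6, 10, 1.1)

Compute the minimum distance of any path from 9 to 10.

Shortest distances from 9:
9: 0
7: 7.5  (via 9)
8: 11.3  (via 7)
5: 11.4  (via 7)
2: 13.4  (via 8)
6: 15.3  (via 2)
10: 16.4  (via 6)
Shortest route: 9–7–8–2–6–10 = 16.4 m.

16.4 m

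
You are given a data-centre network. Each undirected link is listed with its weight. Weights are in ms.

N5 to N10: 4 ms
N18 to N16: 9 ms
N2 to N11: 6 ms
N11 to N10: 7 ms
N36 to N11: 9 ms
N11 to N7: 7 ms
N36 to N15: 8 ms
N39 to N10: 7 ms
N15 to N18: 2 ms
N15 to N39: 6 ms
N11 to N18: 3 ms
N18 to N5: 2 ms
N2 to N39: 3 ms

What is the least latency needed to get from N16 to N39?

17 ms

Candidate routes:
N16 → N18 → N11 → N2 → N39: 9+3+6+3 = 21
N16 → N18 → N15 → N39: 9+2+6 = 17
Cheapest is N16 → N18 → N15 → N39 at 17 ms.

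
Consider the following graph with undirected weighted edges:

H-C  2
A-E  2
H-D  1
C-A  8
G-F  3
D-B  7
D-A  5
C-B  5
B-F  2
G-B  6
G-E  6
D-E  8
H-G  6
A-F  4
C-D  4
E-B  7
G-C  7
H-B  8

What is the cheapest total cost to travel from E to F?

6

Settle nodes by increasing distance from E:
E: 0
A: 2  (via E)
F: 6  (via A)
Shortest route: E–A–F = 6.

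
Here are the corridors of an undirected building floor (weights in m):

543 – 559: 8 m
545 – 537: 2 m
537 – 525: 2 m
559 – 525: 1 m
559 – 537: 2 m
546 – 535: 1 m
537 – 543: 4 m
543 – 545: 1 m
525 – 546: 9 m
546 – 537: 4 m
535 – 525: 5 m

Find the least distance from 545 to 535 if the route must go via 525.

9 m

Best 545 to 525: 545–537–525 costing 4
Best 525 to 535: 525–535 costing 5
Total via 525: 4 + 5 = 9 m.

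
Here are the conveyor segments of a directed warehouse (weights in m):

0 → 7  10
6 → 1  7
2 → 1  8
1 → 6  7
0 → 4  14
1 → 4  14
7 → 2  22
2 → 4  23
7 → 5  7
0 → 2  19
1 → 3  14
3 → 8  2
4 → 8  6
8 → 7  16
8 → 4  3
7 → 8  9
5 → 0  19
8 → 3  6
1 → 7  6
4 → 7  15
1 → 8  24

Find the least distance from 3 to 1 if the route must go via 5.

71 m

Shortest 3→5: 3 → 8 → 7 → 5 = 25
Shortest 5→1: 5 → 0 → 2 → 1 = 46
Total via 5: 25 + 46 = 71 m.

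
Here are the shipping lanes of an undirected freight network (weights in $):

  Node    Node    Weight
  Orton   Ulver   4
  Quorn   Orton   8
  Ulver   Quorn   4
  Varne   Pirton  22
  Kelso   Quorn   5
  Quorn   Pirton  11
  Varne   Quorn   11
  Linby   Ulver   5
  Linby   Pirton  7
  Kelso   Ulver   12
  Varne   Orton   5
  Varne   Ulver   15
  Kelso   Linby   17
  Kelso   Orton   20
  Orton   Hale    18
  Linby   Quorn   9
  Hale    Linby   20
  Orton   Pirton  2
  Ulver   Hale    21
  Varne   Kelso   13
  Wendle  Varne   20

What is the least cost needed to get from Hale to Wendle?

Settle nodes by increasing distance from Hale:
Hale: 0
Orton: 18  (via Hale)
Pirton: 20  (via Orton)
Linby: 20  (via Hale)
Ulver: 21  (via Hale)
Varne: 23  (via Orton)
Quorn: 25  (via Ulver)
Kelso: 30  (via Quorn)
Wendle: 43  (via Varne)
Shortest route: Hale–Orton–Varne–Wendle = $43.

$43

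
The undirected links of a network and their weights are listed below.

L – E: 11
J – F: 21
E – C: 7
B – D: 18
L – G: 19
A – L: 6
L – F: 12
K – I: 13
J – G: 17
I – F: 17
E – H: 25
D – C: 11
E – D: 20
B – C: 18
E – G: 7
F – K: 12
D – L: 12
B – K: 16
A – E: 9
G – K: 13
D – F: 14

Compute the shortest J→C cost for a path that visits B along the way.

64

Shortest J→B: J–G–K–B = 46
Shortest B→C: B–C = 18
Total via B: 46 + 18 = 64.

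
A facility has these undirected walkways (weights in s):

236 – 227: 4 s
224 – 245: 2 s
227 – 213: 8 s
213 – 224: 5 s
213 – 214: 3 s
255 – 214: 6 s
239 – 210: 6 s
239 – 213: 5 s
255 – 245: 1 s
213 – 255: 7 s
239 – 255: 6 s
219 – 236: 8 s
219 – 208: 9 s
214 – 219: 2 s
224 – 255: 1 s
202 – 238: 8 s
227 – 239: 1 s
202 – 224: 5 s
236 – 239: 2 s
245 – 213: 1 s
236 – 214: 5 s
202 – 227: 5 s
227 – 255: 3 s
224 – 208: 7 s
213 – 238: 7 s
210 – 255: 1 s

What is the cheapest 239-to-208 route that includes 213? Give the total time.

Shortest 239→213: 239 → 213 = 5
Best 213 to 208: 213 → 245 → 224 → 208 costing 10
Total via 213: 5 + 10 = 15 s.

15 s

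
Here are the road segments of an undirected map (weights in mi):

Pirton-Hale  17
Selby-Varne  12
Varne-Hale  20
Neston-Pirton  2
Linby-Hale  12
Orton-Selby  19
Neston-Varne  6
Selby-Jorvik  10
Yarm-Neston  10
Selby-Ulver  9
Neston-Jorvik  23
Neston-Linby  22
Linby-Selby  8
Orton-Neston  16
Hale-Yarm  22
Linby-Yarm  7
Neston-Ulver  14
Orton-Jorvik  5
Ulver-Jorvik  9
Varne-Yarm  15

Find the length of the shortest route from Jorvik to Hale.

Shortest distances from Jorvik:
Jorvik: 0
Orton: 5  (via Jorvik)
Ulver: 9  (via Jorvik)
Selby: 10  (via Jorvik)
Linby: 18  (via Selby)
Neston: 21  (via Orton)
Varne: 22  (via Selby)
Pirton: 23  (via Neston)
Yarm: 25  (via Linby)
Hale: 30  (via Linby)
Shortest route: Jorvik–Selby–Linby–Hale = 30 mi.

30 mi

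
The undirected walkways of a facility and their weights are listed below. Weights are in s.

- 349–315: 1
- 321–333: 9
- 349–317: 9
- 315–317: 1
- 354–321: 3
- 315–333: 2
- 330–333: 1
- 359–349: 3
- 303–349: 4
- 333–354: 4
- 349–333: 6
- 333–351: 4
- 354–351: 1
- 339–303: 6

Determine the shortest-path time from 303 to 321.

14 s

Enumerating some paths:
303–349–315–333–351–354–321: 4+1+2+4+1+3 = 15
303–349–315–333–354–321: 4+1+2+4+3 = 14
The minimum is 14 s via 303–349–315–333–354–321.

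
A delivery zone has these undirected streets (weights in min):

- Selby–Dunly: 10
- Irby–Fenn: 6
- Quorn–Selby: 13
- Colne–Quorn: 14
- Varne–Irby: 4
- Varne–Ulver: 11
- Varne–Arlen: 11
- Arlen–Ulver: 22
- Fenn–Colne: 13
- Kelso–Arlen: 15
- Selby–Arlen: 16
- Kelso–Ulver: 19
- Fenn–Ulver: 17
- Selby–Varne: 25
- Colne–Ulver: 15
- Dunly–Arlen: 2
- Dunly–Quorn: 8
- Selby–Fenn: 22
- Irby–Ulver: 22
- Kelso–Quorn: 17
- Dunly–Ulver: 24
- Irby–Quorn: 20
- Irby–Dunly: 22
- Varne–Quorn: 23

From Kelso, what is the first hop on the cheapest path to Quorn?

Quorn

Compare a few routes:
Kelso - Quorn: 17 = 17
Kelso - Arlen - Dunly - Quorn: 15+2+8 = 25
The minimum is 17 min via Kelso - Quorn.
So from Kelso the first move is to Quorn.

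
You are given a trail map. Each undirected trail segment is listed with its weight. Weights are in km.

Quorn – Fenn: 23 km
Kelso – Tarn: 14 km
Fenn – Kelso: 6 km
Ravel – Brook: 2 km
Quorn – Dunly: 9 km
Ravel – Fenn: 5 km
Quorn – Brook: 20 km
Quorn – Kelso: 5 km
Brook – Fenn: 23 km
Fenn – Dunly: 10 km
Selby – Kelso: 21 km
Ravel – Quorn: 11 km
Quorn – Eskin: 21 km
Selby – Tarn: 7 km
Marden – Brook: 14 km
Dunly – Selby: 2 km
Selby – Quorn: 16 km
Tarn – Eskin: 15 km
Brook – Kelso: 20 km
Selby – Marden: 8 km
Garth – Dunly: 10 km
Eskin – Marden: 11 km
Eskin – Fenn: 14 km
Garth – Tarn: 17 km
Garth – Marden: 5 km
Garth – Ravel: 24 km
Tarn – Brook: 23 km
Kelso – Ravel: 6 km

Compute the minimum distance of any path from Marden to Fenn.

Running Dijkstra from Marden:
Marden: 0
Garth: 5  (via Marden)
Selby: 8  (via Marden)
Dunly: 10  (via Selby)
Eskin: 11  (via Marden)
Brook: 14  (via Marden)
Tarn: 15  (via Selby)
Ravel: 16  (via Brook)
Quorn: 19  (via Dunly)
Fenn: 20  (via Dunly)
Shortest route: Marden → Selby → Dunly → Fenn = 20 km.

20 km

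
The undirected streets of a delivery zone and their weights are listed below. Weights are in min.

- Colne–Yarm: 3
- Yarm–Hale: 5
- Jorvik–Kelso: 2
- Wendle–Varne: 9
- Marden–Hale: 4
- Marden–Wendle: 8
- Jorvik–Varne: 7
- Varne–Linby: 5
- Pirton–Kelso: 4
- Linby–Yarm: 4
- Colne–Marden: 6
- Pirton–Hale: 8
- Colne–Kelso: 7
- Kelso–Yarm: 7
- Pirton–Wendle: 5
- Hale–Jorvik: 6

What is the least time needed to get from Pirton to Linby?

Enumerating some paths:
Pirton–Hale–Yarm–Linby: 8+5+4 = 17
Pirton–Kelso–Jorvik–Varne–Linby: 4+2+7+5 = 18
Pirton–Kelso–Yarm–Linby: 4+7+4 = 15
Cheapest is Pirton–Kelso–Yarm–Linby at 15 min.

15 min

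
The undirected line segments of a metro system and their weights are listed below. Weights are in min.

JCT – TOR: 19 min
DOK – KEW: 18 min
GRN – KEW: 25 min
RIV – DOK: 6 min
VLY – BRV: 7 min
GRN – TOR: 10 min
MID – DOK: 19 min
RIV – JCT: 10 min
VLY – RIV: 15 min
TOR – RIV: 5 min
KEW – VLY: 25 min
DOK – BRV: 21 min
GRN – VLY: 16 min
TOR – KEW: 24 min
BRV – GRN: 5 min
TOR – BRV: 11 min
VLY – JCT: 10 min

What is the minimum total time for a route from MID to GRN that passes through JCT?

Shortest MID→JCT: MID → DOK → RIV → JCT = 35
Shortest JCT→GRN: JCT → VLY → BRV → GRN = 22
Total via JCT: 35 + 22 = 57 min.

57 min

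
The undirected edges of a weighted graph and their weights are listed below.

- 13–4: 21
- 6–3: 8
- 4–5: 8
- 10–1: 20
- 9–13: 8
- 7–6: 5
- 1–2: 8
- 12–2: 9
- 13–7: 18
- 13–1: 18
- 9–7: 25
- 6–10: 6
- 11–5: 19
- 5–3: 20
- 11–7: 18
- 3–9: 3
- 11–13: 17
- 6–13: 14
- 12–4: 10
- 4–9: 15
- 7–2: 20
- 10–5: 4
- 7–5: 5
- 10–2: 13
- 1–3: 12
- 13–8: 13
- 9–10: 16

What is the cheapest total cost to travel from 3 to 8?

Running Dijkstra from 3:
3: 0
9: 3  (via 3)
6: 8  (via 3)
13: 11  (via 9)
1: 12  (via 3)
7: 13  (via 6)
10: 14  (via 6)
4: 18  (via 9)
5: 18  (via 7)
2: 20  (via 1)
8: 24  (via 13)
Shortest route: 3 → 9 → 13 → 8 = 24.

24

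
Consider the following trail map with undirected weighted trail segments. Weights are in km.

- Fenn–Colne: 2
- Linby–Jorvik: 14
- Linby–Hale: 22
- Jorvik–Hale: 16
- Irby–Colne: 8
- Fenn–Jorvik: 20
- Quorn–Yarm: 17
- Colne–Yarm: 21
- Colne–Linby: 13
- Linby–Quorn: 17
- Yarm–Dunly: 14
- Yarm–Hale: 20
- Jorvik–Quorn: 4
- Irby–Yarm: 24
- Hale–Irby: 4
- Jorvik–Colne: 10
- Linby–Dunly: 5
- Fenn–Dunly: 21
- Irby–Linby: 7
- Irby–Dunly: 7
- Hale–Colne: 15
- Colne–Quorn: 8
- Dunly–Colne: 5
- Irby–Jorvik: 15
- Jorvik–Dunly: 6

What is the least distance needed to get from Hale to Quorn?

20 km

Running Dijkstra from Hale:
Hale: 0
Irby: 4  (via Hale)
Dunly: 11  (via Irby)
Linby: 11  (via Irby)
Colne: 12  (via Irby)
Fenn: 14  (via Colne)
Jorvik: 16  (via Hale)
Yarm: 20  (via Hale)
Quorn: 20  (via Colne)
Shortest route: Hale–Irby–Colne–Quorn = 20 km.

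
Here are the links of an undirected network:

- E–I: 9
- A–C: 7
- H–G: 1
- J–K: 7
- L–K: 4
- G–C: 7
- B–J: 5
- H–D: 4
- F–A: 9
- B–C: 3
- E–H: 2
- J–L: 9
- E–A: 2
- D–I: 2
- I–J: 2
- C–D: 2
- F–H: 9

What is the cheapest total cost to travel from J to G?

9

Enumerating some paths:
J–I–D–H–G: 2+2+4+1 = 9
J–I–E–H–G: 2+9+2+1 = 14
J–I–D–C–G: 2+2+2+7 = 13
Cheapest is J–I–D–H–G at 9.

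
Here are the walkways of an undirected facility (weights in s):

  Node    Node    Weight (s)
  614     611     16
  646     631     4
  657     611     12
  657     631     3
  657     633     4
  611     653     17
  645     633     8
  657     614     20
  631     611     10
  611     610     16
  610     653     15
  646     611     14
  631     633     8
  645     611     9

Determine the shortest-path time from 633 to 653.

Settle nodes by increasing distance from 633:
633: 0
657: 4  (via 633)
631: 7  (via 657)
645: 8  (via 633)
646: 11  (via 631)
611: 16  (via 657)
614: 24  (via 657)
610: 32  (via 611)
653: 33  (via 611)
Shortest route: 633–657–611–653 = 33 s.

33 s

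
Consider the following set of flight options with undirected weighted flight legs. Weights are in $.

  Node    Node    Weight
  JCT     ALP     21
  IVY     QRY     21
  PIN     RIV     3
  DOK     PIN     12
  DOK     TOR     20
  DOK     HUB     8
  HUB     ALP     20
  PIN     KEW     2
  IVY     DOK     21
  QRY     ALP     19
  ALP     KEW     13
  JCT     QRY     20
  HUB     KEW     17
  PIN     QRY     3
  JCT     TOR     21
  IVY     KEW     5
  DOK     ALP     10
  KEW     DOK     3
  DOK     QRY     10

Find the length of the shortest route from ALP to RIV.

$18

Shortest distances from ALP:
ALP: 0
DOK: 10  (via ALP)
KEW: 13  (via ALP)
PIN: 15  (via KEW)
QRY: 18  (via PIN)
RIV: 18  (via PIN)
Shortest route: ALP → KEW → PIN → RIV = $18.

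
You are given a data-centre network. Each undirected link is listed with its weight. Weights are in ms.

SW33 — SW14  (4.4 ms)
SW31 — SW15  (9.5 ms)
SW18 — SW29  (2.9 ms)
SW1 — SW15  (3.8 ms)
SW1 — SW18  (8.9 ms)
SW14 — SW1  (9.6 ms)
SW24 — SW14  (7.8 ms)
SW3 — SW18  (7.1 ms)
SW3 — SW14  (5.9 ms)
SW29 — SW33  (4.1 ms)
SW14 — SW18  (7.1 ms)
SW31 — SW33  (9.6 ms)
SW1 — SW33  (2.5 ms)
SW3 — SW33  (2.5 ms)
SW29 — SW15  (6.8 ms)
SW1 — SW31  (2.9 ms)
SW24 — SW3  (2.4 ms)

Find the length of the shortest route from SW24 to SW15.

Settle nodes by increasing distance from SW24:
SW24: 0
SW3: 2.4  (via SW24)
SW33: 4.9  (via SW3)
SW1: 7.4  (via SW33)
SW14: 7.8  (via SW24)
SW29: 9  (via SW33)
SW18: 9.5  (via SW3)
SW31: 10.3  (via SW1)
SW15: 11.2  (via SW1)
Shortest route: SW24 → SW3 → SW33 → SW1 → SW15 = 11.2 ms.

11.2 ms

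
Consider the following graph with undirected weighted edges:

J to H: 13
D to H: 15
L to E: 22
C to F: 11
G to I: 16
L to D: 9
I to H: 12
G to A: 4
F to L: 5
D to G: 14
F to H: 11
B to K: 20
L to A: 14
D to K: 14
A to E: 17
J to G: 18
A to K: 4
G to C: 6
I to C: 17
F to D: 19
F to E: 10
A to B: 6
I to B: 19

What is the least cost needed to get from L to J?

29

Running Dijkstra from L:
L: 0
F: 5  (via L)
D: 9  (via L)
A: 14  (via L)
E: 15  (via F)
C: 16  (via F)
H: 16  (via F)
G: 18  (via A)
K: 18  (via A)
B: 20  (via A)
I: 28  (via H)
J: 29  (via H)
Shortest route: L → F → H → J = 29.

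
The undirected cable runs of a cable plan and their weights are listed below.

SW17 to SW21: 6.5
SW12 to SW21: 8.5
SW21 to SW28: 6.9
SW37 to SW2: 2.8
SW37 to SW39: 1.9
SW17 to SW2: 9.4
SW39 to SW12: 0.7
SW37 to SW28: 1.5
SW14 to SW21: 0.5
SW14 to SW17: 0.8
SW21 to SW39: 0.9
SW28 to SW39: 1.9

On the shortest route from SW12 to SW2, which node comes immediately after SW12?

Compare a few routes:
SW12 → SW39 → SW21 → SW14 → SW17 → SW2: 0.7+0.9+0.5+0.8+9.4 = 12.3
SW12 → SW39 → SW37 → SW2: 0.7+1.9+2.8 = 5.4
SW12 → SW39 → SW21 → SW28 → SW37 → SW2: 0.7+0.9+6.9+1.5+2.8 = 12.8
SW12 → SW39 → SW28 → SW37 → SW2: 0.7+1.9+1.5+2.8 = 6.9
Cheapest is SW12 → SW39 → SW37 → SW2 at 5.4.
So from SW12 the first move is to SW39.

SW39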